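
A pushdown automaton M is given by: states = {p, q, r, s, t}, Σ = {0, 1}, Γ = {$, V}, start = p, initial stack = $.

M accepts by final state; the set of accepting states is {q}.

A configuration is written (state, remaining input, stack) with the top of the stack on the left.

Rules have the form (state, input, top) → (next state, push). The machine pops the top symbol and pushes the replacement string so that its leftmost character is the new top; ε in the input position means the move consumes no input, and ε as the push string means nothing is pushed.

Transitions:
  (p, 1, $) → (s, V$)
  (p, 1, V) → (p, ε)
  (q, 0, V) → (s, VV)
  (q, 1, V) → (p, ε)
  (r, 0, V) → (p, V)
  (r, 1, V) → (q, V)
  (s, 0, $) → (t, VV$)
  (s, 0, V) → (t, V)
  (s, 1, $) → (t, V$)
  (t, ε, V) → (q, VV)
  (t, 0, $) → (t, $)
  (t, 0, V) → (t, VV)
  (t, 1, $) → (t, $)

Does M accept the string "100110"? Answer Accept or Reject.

No computation consumes all input and reaches a final state.

Reject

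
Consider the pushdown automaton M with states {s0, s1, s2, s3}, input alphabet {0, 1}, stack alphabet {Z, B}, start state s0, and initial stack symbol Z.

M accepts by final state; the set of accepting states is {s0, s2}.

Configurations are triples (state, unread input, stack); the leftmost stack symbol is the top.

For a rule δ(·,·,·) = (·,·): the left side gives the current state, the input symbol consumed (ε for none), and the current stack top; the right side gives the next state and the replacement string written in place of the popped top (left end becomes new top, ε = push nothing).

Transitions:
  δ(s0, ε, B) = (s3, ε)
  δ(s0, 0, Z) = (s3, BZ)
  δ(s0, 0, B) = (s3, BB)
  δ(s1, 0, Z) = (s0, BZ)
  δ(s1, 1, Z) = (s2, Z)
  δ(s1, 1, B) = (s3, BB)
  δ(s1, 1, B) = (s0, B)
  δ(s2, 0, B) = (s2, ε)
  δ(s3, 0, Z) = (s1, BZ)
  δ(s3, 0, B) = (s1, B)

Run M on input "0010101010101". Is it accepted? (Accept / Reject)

Accept

One accepting computation: (s0, 0010101010101, Z) ⊢ (s3, 010101010101, BZ) ⊢ (s1, 10101010101, BZ) ⊢ (s3, 0101010101, BBZ) ⊢ (s1, 101010101, BBZ) ⊢ (s3, 01010101, BBBZ) ⊢ (s1, 1010101, BBBZ) ⊢ (s3, 010101, BBBBZ) ⊢ (s1, 10101, BBBBZ) ⊢ (s3, 0101, BBBBBZ) ⊢ (s1, 101, BBBBBZ) ⊢ (s3, 01, BBBBBBZ) ⊢ (s1, 1, BBBBBBZ) ⊢ (s0, ε, BBBBBBZ)
All input consumed and state s0 ∈ F.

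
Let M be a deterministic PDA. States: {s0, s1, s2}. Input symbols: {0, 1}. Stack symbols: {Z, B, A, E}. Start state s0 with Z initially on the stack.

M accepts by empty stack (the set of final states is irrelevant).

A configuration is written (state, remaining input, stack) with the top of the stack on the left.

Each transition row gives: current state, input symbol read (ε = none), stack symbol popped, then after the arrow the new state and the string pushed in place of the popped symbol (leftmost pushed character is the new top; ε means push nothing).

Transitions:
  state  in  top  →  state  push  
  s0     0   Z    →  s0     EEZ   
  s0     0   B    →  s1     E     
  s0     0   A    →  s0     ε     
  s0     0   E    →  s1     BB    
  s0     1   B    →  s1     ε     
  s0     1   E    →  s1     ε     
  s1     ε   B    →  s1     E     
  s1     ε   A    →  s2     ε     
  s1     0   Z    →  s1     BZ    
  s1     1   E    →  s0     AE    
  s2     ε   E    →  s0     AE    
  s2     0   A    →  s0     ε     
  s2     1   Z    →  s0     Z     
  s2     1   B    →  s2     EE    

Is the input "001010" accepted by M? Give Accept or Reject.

(s0, 001010, Z)
  read 0, top Z: go to s0, push EEZ → (s0, 01010, EEZ)
  read 0, top E: go to s1, push BB → (s1, 1010, BBEZ)
  ε-move, top B: go to s1, push E → (s1, 1010, EBEZ)
  read 1, top E: go to s0, push AE → (s0, 010, AEBEZ)
  read 0, top A: go to s0, push ε → (s0, 10, EBEZ)
  read 1, top E: go to s1, push ε → (s1, 0, BEZ)
  ε-move, top B: go to s1, push E → (s1, 0, EEZ)
No transition applies at (s1, 0, EEZ); input not fully consumed.

Reject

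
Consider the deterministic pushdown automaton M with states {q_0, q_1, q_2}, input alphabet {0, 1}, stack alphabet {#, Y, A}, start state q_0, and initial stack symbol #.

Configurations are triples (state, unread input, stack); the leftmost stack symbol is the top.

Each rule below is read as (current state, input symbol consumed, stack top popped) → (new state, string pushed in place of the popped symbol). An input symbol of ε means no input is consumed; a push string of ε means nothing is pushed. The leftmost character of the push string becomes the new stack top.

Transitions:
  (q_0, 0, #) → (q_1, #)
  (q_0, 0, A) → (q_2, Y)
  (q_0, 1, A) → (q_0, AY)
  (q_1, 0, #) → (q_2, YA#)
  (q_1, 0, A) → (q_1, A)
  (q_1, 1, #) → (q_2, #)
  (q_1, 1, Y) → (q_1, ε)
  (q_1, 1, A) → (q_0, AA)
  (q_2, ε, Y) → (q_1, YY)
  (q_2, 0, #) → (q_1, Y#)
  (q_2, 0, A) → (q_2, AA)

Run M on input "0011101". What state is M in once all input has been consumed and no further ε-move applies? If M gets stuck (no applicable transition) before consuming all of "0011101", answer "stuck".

(q_0, 0011101, #)
  read 0, top #: go to q_1, push # → (q_1, 011101, #)
  read 0, top #: go to q_2, push YA# → (q_2, 11101, YA#)
  ε-move, top Y: go to q_1, push YY → (q_1, 11101, YYA#)
  read 1, top Y: go to q_1, push ε → (q_1, 1101, YA#)
  read 1, top Y: go to q_1, push ε → (q_1, 101, A#)
  read 1, top A: go to q_0, push AA → (q_0, 01, AA#)
  read 0, top A: go to q_2, push Y → (q_2, 1, YA#)
  ε-move, top Y: go to q_1, push YY → (q_1, 1, YYA#)
  read 1, top Y: go to q_1, push ε → (q_1, ε, YA#)
All input consumed; M is in state q_1.

q_1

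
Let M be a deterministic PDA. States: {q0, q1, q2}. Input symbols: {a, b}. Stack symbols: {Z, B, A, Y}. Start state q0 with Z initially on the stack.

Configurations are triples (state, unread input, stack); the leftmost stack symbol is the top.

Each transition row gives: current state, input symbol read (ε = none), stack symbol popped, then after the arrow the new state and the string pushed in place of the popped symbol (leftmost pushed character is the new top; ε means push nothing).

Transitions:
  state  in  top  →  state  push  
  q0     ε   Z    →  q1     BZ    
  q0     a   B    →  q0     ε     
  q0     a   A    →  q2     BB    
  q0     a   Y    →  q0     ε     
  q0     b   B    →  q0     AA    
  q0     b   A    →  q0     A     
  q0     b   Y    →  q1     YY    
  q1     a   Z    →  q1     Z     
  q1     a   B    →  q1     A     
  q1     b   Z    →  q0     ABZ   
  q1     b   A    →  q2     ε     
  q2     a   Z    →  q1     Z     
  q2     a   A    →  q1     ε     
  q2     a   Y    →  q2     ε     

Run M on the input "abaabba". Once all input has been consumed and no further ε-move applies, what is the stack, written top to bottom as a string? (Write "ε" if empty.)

(q0, abaabba, Z) ⊢ (q1, abaabba, BZ) ⊢ (q1, baabba, AZ) ⊢ (q2, aabba, Z) ⊢ (q1, abba, Z) ⊢ (q1, bba, Z) ⊢ (q0, ba, ABZ) ⊢ (q0, a, ABZ) ⊢ (q2, ε, BBBZ)
All input consumed in state q2 with stack BBBZ.

BBBZ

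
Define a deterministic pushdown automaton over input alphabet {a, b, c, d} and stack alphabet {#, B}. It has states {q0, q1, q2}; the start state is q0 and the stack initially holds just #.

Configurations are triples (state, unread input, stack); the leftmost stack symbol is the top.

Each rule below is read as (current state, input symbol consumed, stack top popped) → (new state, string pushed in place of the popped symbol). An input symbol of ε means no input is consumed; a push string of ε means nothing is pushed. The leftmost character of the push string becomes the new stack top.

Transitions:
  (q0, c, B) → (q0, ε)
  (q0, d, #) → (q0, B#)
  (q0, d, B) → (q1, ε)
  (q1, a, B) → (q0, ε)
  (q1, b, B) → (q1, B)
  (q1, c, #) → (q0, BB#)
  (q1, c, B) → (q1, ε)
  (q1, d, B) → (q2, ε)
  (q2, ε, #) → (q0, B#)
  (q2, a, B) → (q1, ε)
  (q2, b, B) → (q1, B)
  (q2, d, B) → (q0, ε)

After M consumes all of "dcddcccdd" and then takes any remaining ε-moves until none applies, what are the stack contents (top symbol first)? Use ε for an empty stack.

#

(q0, dcddcccdd, #)
  read d, top #: go to q0, push B# → (q0, cddcccdd, B#)
  read c, top B: go to q0, push ε → (q0, ddcccdd, #)
  read d, top #: go to q0, push B# → (q0, dcccdd, B#)
  read d, top B: go to q1, push ε → (q1, cccdd, #)
  read c, top #: go to q0, push BB# → (q0, ccdd, BB#)
  read c, top B: go to q0, push ε → (q0, cdd, B#)
  read c, top B: go to q0, push ε → (q0, dd, #)
  read d, top #: go to q0, push B# → (q0, d, B#)
  read d, top B: go to q1, push ε → (q1, ε, #)
All input consumed in state q1 with stack #.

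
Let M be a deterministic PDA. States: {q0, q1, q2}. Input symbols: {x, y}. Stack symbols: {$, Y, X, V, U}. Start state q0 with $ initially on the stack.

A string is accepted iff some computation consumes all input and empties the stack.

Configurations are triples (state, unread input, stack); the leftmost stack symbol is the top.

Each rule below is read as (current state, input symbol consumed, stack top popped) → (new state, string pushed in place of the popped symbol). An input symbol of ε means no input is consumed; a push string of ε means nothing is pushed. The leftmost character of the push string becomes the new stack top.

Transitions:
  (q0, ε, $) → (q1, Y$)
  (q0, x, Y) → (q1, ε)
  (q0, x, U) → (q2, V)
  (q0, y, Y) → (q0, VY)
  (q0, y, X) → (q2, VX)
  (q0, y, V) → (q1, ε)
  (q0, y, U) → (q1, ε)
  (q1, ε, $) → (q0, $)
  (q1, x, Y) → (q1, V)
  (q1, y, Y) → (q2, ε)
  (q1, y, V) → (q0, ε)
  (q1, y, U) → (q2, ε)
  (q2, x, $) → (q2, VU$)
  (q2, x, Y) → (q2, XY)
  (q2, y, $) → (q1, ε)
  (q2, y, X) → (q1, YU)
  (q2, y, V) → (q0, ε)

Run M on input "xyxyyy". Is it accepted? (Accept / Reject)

(q0, xyxyyy, $)
  ε-move, top $: go to q1, push Y$ → (q1, xyxyyy, Y$)
  read x, top Y: go to q1, push V → (q1, yxyyy, V$)
  read y, top V: go to q0, push ε → (q0, xyyy, $)
  ε-move, top $: go to q1, push Y$ → (q1, xyyy, Y$)
  read x, top Y: go to q1, push V → (q1, yyy, V$)
  read y, top V: go to q0, push ε → (q0, yy, $)
  ε-move, top $: go to q1, push Y$ → (q1, yy, Y$)
  read y, top Y: go to q2, push ε → (q2, y, $)
  read y, top $: go to q1, push ε → (q1, ε, ε)
All input consumed and the stack is empty.

Accept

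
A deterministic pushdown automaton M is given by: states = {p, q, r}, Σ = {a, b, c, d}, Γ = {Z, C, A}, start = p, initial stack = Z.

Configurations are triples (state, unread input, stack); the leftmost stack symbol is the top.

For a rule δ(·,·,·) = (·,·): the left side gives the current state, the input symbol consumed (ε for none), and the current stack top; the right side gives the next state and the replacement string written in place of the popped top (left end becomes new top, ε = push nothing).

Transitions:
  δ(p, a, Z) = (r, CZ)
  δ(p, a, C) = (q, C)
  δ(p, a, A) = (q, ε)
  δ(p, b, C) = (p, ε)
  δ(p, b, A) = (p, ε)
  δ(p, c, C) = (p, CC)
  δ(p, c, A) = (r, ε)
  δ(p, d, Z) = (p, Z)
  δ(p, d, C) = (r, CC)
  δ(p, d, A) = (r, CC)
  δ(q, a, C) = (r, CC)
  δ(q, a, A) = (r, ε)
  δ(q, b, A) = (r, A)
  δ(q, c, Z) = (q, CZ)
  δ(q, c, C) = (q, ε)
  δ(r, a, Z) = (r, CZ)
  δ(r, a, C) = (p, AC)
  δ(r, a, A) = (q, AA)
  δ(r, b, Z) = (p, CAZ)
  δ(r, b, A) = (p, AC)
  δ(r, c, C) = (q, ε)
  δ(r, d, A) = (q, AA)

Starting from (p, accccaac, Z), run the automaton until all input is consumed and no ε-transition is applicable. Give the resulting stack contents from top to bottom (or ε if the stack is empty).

CCZ

(p, accccaac, Z)
  read a, top Z: go to r, push CZ → (r, ccccaac, CZ)
  read c, top C: go to q, push ε → (q, cccaac, Z)
  read c, top Z: go to q, push CZ → (q, ccaac, CZ)
  read c, top C: go to q, push ε → (q, caac, Z)
  read c, top Z: go to q, push CZ → (q, aac, CZ)
  read a, top C: go to r, push CC → (r, ac, CCZ)
  read a, top C: go to p, push AC → (p, c, ACCZ)
  read c, top A: go to r, push ε → (r, ε, CCZ)
All input consumed in state r with stack CCZ.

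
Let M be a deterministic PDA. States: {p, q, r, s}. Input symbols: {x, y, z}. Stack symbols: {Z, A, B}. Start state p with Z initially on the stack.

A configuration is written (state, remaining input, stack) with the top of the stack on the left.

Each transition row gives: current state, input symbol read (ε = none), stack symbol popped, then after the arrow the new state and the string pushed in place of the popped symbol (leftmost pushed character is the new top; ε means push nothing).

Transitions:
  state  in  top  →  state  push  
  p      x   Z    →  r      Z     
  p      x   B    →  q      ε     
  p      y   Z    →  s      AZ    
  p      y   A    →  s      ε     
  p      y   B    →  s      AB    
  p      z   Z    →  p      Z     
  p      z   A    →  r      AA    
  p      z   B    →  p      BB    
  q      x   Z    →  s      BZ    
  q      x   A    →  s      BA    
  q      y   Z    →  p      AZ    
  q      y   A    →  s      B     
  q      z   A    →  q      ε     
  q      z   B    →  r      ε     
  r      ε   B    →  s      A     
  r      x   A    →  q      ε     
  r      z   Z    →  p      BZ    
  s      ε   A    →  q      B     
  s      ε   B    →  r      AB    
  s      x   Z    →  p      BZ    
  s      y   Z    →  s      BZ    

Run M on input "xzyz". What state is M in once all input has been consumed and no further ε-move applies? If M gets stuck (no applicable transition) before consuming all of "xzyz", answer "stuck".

q

(p, xzyz, Z) ⊢ (r, zyz, Z) ⊢ (p, yz, BZ) ⊢ (s, z, ABZ) ⊢ (q, z, BBZ) ⊢ (r, ε, BZ) ⊢ (s, ε, AZ) ⊢ (q, ε, BZ)
All input consumed; M is in state q.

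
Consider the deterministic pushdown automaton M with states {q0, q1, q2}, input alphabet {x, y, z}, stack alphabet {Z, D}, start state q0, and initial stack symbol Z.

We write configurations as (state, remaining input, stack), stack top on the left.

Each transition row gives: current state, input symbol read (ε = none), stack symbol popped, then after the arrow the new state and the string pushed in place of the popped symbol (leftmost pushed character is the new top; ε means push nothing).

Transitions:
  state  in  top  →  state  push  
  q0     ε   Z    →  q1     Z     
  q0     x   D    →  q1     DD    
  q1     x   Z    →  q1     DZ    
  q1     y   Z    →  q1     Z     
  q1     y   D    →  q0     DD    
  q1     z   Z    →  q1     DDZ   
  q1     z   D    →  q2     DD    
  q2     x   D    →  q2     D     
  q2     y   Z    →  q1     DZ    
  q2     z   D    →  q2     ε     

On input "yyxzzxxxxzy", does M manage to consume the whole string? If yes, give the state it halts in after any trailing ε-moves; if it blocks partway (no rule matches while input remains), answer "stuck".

(q0, yyxzzxxxxzy, Z) ⊢ (q1, yyxzzxxxxzy, Z) ⊢ (q1, yxzzxxxxzy, Z) ⊢ (q1, xzzxxxxzy, Z) ⊢ (q1, zzxxxxzy, DZ) ⊢ (q2, zxxxxzy, DDZ) ⊢ (q2, xxxxzy, DZ) ⊢ (q2, xxxzy, DZ) ⊢ (q2, xxzy, DZ) ⊢ (q2, xzy, DZ) ⊢ (q2, zy, DZ) ⊢ (q2, y, Z) ⊢ (q1, ε, DZ)
All input consumed; M is in state q1.

q1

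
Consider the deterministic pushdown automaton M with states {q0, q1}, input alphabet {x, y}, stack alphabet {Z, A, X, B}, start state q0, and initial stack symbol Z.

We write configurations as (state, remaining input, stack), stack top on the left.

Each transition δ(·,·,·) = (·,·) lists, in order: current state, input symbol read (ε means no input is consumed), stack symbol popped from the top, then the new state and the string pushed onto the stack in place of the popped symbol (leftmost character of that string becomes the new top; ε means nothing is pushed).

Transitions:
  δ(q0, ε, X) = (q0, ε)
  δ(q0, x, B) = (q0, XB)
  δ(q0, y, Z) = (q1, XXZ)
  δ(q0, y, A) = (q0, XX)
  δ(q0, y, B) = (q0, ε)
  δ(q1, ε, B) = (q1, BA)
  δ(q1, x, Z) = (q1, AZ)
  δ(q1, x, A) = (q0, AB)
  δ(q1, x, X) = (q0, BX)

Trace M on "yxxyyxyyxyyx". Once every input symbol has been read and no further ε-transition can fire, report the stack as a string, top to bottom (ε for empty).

(q0, yxxyyxyyxyyx, Z)
  read y, top Z: go to q1, push XXZ → (q1, xxyyxyyxyyx, XXZ)
  read x, top X: go to q0, push BX → (q0, xyyxyyxyyx, BXXZ)
  read x, top B: go to q0, push XB → (q0, yyxyyxyyx, XBXXZ)
  ε-move, top X: go to q0, push ε → (q0, yyxyyxyyx, BXXZ)
  read y, top B: go to q0, push ε → (q0, yxyyxyyx, XXZ)
  ε-move, top X: go to q0, push ε → (q0, yxyyxyyx, XZ)
  ε-move, top X: go to q0, push ε → (q0, yxyyxyyx, Z)
  read y, top Z: go to q1, push XXZ → (q1, xyyxyyx, XXZ)
  read x, top X: go to q0, push BX → (q0, yyxyyx, BXXZ)
  read y, top B: go to q0, push ε → (q0, yxyyx, XXZ)
  ε-move, top X: go to q0, push ε → (q0, yxyyx, XZ)
  ε-move, top X: go to q0, push ε → (q0, yxyyx, Z)
  read y, top Z: go to q1, push XXZ → (q1, xyyx, XXZ)
  read x, top X: go to q0, push BX → (q0, yyx, BXXZ)
  read y, top B: go to q0, push ε → (q0, yx, XXZ)
  ε-move, top X: go to q0, push ε → (q0, yx, XZ)
  ε-move, top X: go to q0, push ε → (q0, yx, Z)
  read y, top Z: go to q1, push XXZ → (q1, x, XXZ)
  read x, top X: go to q0, push BX → (q0, ε, BXXZ)
All input consumed in state q0 with stack BXXZ.

BXXZ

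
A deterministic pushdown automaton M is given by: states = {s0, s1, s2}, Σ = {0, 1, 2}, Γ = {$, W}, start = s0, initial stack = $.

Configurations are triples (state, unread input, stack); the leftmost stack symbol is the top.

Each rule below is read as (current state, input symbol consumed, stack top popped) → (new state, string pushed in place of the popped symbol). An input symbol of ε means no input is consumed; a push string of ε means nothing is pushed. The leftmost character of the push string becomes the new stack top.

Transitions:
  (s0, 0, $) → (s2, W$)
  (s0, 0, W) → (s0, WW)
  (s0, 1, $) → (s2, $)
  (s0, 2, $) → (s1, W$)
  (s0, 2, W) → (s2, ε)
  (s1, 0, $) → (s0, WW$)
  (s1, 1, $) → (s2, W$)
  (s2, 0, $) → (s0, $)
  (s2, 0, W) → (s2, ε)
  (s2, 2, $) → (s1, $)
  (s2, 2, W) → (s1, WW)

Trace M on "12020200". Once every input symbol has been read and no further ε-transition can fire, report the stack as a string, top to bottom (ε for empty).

WWW$

(s0, 12020200, $)
  read 1, top $: go to s2, push $ → (s2, 2020200, $)
  read 2, top $: go to s1, push $ → (s1, 020200, $)
  read 0, top $: go to s0, push WW$ → (s0, 20200, WW$)
  read 2, top W: go to s2, push ε → (s2, 0200, W$)
  read 0, top W: go to s2, push ε → (s2, 200, $)
  read 2, top $: go to s1, push $ → (s1, 00, $)
  read 0, top $: go to s0, push WW$ → (s0, 0, WW$)
  read 0, top W: go to s0, push WW → (s0, ε, WWW$)
All input consumed in state s0 with stack WWW$.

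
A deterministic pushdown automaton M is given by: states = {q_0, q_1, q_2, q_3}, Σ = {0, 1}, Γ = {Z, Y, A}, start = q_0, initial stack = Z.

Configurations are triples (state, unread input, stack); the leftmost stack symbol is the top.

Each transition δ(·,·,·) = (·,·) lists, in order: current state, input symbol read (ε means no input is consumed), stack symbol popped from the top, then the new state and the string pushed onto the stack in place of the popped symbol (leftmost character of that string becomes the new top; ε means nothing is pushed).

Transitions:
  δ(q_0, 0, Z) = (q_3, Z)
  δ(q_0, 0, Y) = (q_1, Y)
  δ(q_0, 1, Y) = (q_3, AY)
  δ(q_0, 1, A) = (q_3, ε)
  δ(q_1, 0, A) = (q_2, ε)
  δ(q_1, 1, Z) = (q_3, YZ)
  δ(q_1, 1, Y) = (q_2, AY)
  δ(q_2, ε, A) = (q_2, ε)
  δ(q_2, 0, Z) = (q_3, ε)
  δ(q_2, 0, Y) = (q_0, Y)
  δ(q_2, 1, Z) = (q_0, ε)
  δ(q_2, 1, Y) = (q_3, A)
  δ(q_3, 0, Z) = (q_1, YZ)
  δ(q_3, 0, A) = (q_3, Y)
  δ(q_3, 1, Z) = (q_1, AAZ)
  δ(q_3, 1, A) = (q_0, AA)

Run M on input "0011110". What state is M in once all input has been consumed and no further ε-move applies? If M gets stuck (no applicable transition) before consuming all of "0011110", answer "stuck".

(q_0, 0011110, Z)
  read 0, top Z: go to q_3, push Z → (q_3, 011110, Z)
  read 0, top Z: go to q_1, push YZ → (q_1, 11110, YZ)
  read 1, top Y: go to q_2, push AY → (q_2, 1110, AYZ)
  ε-move, top A: go to q_2, push ε → (q_2, 1110, YZ)
  read 1, top Y: go to q_3, push A → (q_3, 110, AZ)
  read 1, top A: go to q_0, push AA → (q_0, 10, AAZ)
  read 1, top A: go to q_3, push ε → (q_3, 0, AZ)
  read 0, top A: go to q_3, push Y → (q_3, ε, YZ)
All input consumed; M is in state q_3.

q_3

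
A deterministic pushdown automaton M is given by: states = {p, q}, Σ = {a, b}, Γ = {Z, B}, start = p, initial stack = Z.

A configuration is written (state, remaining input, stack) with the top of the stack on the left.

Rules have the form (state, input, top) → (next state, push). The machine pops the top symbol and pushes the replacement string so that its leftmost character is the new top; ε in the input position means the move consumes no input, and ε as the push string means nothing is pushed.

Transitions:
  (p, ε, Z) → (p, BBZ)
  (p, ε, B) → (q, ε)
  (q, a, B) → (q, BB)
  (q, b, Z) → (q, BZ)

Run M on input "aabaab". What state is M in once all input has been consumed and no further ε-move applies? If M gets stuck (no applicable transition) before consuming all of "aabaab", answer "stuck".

stuck

(p, aabaab, Z)
  ε-move, top Z: go to p, push BBZ → (p, aabaab, BBZ)
  ε-move, top B: go to q, push ε → (q, aabaab, BZ)
  read a, top B: go to q, push BB → (q, abaab, BBZ)
  read a, top B: go to q, push BB → (q, baab, BBBZ)
No transition for (q, b, top B); M blocks with input baab remaining.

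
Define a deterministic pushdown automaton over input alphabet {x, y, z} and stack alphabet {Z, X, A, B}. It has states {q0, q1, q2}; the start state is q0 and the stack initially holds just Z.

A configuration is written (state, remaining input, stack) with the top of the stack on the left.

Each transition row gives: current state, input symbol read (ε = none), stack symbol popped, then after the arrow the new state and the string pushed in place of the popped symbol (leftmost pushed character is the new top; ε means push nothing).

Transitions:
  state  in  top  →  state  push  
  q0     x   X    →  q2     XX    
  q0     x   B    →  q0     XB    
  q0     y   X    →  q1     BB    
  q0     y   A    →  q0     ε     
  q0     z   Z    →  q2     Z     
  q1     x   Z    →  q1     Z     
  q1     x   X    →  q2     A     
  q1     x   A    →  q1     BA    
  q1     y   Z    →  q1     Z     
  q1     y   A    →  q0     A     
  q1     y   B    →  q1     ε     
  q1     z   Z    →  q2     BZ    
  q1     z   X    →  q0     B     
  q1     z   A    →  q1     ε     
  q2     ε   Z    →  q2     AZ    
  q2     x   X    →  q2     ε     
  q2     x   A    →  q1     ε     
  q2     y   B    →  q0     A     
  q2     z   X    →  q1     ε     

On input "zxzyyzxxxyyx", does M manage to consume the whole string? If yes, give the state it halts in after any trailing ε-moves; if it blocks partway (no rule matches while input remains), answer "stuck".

(q0, zxzyyzxxxyyx, Z) ⊢ (q2, xzyyzxxxyyx, Z) ⊢ (q2, xzyyzxxxyyx, AZ) ⊢ (q1, zyyzxxxyyx, Z) ⊢ (q2, yyzxxxyyx, BZ) ⊢ (q0, yzxxxyyx, AZ) ⊢ (q0, zxxxyyx, Z) ⊢ (q2, xxxyyx, Z) ⊢ (q2, xxxyyx, AZ) ⊢ (q1, xxyyx, Z) ⊢ (q1, xyyx, Z) ⊢ (q1, yyx, Z) ⊢ (q1, yx, Z) ⊢ (q1, x, Z) ⊢ (q1, ε, Z)
All input consumed; M is in state q1.

q1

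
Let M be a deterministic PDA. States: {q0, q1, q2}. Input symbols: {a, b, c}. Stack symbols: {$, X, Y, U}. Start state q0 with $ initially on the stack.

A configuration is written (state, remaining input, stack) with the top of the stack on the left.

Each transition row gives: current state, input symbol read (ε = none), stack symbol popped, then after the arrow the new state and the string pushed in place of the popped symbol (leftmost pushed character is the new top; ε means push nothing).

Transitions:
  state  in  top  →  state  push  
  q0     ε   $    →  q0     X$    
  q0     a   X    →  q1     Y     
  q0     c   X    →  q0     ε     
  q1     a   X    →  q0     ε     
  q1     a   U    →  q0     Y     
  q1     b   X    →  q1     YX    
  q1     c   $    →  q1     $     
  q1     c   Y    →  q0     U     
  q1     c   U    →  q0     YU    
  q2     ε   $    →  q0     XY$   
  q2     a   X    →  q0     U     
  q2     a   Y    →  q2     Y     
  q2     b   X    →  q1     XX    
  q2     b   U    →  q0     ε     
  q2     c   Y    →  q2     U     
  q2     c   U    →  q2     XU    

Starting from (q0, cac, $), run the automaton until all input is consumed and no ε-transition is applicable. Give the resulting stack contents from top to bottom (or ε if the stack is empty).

U$

(q0, cac, $) ⊢ (q0, cac, X$) ⊢ (q0, ac, $) ⊢ (q0, ac, X$) ⊢ (q1, c, Y$) ⊢ (q0, ε, U$)
All input consumed in state q0 with stack U$.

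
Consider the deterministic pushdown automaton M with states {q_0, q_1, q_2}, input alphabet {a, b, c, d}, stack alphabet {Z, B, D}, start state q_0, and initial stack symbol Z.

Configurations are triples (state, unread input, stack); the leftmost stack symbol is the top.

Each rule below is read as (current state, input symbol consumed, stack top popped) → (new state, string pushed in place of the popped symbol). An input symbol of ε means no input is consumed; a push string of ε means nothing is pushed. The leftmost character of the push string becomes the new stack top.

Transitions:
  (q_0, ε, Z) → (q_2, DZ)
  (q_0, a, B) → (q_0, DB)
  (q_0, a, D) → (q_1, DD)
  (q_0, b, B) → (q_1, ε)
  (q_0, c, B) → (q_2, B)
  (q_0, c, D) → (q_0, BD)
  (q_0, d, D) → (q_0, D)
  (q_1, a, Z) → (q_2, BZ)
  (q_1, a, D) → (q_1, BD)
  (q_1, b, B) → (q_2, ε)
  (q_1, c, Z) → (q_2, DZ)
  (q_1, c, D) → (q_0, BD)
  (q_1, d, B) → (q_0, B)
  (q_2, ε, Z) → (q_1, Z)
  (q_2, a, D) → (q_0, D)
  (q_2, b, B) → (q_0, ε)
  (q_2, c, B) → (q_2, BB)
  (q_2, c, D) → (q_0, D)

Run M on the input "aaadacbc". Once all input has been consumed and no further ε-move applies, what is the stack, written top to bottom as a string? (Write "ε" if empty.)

BDBDDZ

(q_0, aaadacbc, Z)
  ε-move, top Z: go to q_2, push DZ → (q_2, aaadacbc, DZ)
  read a, top D: go to q_0, push D → (q_0, aadacbc, DZ)
  read a, top D: go to q_1, push DD → (q_1, adacbc, DDZ)
  read a, top D: go to q_1, push BD → (q_1, dacbc, BDDZ)
  read d, top B: go to q_0, push B → (q_0, acbc, BDDZ)
  read a, top B: go to q_0, push DB → (q_0, cbc, DBDDZ)
  read c, top D: go to q_0, push BD → (q_0, bc, BDBDDZ)
  read b, top B: go to q_1, push ε → (q_1, c, DBDDZ)
  read c, top D: go to q_0, push BD → (q_0, ε, BDBDDZ)
All input consumed in state q_0 with stack BDBDDZ.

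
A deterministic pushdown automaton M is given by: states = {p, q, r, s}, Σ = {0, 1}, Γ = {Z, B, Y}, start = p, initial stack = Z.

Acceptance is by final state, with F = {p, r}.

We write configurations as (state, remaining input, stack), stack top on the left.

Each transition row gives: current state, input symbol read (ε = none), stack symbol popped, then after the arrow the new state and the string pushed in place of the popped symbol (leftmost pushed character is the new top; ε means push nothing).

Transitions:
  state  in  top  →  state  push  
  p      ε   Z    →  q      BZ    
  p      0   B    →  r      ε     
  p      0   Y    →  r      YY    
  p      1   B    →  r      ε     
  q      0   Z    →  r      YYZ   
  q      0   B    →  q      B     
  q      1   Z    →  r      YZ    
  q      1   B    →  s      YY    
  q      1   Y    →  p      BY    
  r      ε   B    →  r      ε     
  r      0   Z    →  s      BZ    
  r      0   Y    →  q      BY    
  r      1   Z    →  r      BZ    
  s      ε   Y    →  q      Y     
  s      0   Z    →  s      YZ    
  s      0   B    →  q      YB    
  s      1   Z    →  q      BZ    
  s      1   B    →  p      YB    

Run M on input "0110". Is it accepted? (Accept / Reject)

(p, 0110, Z)
  ε-move, top Z: go to q, push BZ → (q, 0110, BZ)
  read 0, top B: go to q, push B → (q, 110, BZ)
  read 1, top B: go to s, push YY → (s, 10, YYZ)
  ε-move, top Y: go to q, push Y → (q, 10, YYZ)
  read 1, top Y: go to p, push BY → (p, 0, BYYZ)
  read 0, top B: go to r, push ε → (r, ε, YYZ)
All input consumed; state r ∈ F.

Accept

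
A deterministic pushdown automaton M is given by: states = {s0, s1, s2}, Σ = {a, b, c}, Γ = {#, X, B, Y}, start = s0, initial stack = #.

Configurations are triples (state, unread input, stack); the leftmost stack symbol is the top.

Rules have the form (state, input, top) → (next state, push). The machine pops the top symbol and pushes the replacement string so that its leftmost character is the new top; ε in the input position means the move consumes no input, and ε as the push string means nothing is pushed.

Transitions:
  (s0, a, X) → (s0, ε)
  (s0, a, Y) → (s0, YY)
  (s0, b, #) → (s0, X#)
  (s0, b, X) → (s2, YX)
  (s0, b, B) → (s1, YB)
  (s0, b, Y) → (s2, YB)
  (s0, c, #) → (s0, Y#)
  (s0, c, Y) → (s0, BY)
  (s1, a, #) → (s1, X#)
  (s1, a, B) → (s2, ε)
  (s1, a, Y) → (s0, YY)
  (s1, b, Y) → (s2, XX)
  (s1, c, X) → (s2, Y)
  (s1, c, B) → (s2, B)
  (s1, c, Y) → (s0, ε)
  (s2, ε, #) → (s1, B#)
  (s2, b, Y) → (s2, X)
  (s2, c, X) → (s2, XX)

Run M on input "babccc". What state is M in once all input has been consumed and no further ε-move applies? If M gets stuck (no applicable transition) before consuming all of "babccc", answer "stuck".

stuck

(s0, babccc, #) ⊢ (s0, abccc, X#) ⊢ (s0, bccc, #) ⊢ (s0, ccc, X#)
No transition for (s0, c, top X); M blocks with input ccc remaining.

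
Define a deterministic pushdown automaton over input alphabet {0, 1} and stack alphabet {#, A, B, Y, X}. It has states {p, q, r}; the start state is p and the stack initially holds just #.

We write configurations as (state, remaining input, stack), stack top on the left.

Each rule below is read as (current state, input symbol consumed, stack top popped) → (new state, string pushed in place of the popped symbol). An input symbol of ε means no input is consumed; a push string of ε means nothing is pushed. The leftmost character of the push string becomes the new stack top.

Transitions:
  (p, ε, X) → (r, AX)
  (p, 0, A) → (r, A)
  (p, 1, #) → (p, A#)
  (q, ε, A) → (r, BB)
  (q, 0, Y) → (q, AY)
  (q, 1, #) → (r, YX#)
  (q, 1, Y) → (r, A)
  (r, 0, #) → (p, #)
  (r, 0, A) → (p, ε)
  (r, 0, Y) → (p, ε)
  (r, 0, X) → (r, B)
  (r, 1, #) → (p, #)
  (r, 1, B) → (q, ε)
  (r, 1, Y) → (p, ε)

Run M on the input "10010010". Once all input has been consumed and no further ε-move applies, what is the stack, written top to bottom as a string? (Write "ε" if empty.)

A#

(p, 10010010, #)
  read 1, top #: go to p, push A# → (p, 0010010, A#)
  read 0, top A: go to r, push A → (r, 010010, A#)
  read 0, top A: go to p, push ε → (p, 10010, #)
  read 1, top #: go to p, push A# → (p, 0010, A#)
  read 0, top A: go to r, push A → (r, 010, A#)
  read 0, top A: go to p, push ε → (p, 10, #)
  read 1, top #: go to p, push A# → (p, 0, A#)
  read 0, top A: go to r, push A → (r, ε, A#)
All input consumed in state r with stack A#.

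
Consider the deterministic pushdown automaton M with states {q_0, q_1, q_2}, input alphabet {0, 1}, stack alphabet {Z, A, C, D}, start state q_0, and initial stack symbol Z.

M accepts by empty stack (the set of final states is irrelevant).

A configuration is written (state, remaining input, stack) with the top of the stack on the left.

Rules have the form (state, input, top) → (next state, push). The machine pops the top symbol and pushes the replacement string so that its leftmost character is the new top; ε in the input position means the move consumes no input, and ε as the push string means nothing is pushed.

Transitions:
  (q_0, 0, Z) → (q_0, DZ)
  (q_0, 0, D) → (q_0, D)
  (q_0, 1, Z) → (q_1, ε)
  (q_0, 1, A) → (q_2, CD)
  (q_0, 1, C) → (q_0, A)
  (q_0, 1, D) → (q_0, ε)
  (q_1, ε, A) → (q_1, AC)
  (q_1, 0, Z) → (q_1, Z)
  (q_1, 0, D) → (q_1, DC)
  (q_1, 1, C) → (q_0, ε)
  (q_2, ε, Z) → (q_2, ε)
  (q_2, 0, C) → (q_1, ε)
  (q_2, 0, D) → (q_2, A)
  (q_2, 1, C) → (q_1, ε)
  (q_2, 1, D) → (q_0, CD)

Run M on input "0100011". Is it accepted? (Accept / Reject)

Accept

(q_0, 0100011, Z)
  read 0, top Z: go to q_0, push DZ → (q_0, 100011, DZ)
  read 1, top D: go to q_0, push ε → (q_0, 00011, Z)
  read 0, top Z: go to q_0, push DZ → (q_0, 0011, DZ)
  read 0, top D: go to q_0, push D → (q_0, 011, DZ)
  read 0, top D: go to q_0, push D → (q_0, 11, DZ)
  read 1, top D: go to q_0, push ε → (q_0, 1, Z)
  read 1, top Z: go to q_1, push ε → (q_1, ε, ε)
All input consumed and the stack is empty.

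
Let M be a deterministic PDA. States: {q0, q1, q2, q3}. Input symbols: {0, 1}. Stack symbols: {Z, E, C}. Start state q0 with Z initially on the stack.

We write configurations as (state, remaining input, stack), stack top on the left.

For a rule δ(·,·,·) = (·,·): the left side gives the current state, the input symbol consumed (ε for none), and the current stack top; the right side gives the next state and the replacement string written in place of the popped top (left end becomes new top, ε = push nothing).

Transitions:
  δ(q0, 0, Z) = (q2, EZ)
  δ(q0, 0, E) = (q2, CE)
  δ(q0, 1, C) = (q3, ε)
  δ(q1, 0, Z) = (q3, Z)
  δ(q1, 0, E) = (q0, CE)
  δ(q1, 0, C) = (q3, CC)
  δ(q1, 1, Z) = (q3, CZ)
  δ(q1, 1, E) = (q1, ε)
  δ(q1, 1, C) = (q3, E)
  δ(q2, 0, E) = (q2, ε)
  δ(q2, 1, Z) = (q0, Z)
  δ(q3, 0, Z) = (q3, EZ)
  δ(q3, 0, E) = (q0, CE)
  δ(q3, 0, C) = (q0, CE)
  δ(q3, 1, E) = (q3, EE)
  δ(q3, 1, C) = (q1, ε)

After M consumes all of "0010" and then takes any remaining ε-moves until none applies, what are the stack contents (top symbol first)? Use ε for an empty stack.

(q0, 0010, Z)
  read 0, top Z: go to q2, push EZ → (q2, 010, EZ)
  read 0, top E: go to q2, push ε → (q2, 10, Z)
  read 1, top Z: go to q0, push Z → (q0, 0, Z)
  read 0, top Z: go to q2, push EZ → (q2, ε, EZ)
All input consumed in state q2 with stack EZ.

EZ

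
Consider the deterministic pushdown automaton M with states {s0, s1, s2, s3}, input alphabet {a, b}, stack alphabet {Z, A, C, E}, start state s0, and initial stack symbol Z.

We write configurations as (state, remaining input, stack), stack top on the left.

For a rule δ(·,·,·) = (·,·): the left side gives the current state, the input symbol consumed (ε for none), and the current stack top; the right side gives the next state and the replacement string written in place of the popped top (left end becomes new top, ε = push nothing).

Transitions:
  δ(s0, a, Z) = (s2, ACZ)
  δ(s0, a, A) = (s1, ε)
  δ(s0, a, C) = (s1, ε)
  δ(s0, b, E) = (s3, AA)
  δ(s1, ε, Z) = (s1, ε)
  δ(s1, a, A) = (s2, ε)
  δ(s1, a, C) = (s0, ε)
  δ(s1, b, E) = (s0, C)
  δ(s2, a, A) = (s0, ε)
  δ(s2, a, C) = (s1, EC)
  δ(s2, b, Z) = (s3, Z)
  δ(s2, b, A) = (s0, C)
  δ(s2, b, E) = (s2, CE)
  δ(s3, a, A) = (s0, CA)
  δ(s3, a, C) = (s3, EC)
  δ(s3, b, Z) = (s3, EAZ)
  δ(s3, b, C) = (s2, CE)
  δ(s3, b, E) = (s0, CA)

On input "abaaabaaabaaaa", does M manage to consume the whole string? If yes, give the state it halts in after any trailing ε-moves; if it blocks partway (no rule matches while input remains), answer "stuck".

(s0, abaaabaaabaaaa, Z)
  read a, top Z: go to s2, push ACZ → (s2, baaabaaabaaaa, ACZ)
  read b, top A: go to s0, push C → (s0, aaabaaabaaaa, CCZ)
  read a, top C: go to s1, push ε → (s1, aabaaabaaaa, CZ)
  read a, top C: go to s0, push ε → (s0, abaaabaaaa, Z)
  read a, top Z: go to s2, push ACZ → (s2, baaabaaaa, ACZ)
  read b, top A: go to s0, push C → (s0, aaabaaaa, CCZ)
  read a, top C: go to s1, push ε → (s1, aabaaaa, CZ)
  read a, top C: go to s0, push ε → (s0, abaaaa, Z)
  read a, top Z: go to s2, push ACZ → (s2, baaaa, ACZ)
  read b, top A: go to s0, push C → (s0, aaaa, CCZ)
  read a, top C: go to s1, push ε → (s1, aaa, CZ)
  read a, top C: go to s0, push ε → (s0, aa, Z)
  read a, top Z: go to s2, push ACZ → (s2, a, ACZ)
  read a, top A: go to s0, push ε → (s0, ε, CZ)
All input consumed; M is in state s0.

s0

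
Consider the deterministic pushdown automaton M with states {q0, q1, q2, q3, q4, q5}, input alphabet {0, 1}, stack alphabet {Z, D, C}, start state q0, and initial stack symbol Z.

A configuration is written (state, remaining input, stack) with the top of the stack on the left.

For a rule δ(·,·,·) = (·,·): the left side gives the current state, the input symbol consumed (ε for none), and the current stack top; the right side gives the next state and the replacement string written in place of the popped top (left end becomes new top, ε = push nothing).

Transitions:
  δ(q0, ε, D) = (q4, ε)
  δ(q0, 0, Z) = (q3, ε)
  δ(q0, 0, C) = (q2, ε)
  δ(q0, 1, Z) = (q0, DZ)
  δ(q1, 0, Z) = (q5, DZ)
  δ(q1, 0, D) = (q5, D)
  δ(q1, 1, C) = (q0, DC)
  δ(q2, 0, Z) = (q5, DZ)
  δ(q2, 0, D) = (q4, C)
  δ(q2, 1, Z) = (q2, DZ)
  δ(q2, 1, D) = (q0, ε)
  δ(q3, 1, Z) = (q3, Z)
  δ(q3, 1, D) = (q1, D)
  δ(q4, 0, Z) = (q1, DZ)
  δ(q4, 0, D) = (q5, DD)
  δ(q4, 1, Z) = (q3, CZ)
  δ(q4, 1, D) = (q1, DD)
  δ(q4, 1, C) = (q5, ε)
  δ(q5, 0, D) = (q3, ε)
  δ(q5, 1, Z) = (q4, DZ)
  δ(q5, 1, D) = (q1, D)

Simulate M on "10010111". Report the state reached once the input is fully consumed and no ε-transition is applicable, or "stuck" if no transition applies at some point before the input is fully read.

stuck

(q0, 10010111, Z)
  read 1, top Z: go to q0, push DZ → (q0, 0010111, DZ)
  ε-move, top D: go to q4, push ε → (q4, 0010111, Z)
  read 0, top Z: go to q1, push DZ → (q1, 010111, DZ)
  read 0, top D: go to q5, push D → (q5, 10111, DZ)
  read 1, top D: go to q1, push D → (q1, 0111, DZ)
  read 0, top D: go to q5, push D → (q5, 111, DZ)
  read 1, top D: go to q1, push D → (q1, 11, DZ)
No transition for (q1, 1, top D); M blocks with input 11 remaining.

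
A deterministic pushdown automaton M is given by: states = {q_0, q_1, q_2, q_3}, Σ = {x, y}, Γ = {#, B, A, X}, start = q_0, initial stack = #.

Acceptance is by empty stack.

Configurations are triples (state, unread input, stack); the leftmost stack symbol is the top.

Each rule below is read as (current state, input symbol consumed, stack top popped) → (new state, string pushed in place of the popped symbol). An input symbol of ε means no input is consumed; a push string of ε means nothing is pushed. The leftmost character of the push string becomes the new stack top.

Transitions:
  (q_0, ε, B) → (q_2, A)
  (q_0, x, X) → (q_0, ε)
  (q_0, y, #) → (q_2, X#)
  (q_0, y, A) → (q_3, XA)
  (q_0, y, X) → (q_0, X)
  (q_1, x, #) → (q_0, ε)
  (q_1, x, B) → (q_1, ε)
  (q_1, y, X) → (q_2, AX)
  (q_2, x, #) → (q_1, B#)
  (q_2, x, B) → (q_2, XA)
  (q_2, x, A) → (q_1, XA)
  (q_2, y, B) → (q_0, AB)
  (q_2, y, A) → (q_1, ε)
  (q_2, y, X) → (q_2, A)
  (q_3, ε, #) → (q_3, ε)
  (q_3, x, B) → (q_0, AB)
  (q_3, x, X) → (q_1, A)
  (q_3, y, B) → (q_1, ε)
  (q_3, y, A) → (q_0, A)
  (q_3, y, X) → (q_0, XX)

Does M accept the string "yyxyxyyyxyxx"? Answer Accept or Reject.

Reject

(q_0, yyxyxyyyxyxx, #) ⊢ (q_2, yxyxyyyxyxx, X#) ⊢ (q_2, xyxyyyxyxx, A#) ⊢ (q_1, yxyyyxyxx, XA#) ⊢ (q_2, xyyyxyxx, AXA#) ⊢ (q_1, yyyxyxx, XAXA#) ⊢ (q_2, yyxyxx, AXAXA#) ⊢ (q_1, yxyxx, XAXA#) ⊢ (q_2, xyxx, AXAXA#) ⊢ (q_1, yxx, XAXAXA#) ⊢ (q_2, xx, AXAXAXA#) ⊢ (q_1, x, XAXAXAXA#)
No transition applies at (q_1, x, XAXAXAXA#); input not fully consumed.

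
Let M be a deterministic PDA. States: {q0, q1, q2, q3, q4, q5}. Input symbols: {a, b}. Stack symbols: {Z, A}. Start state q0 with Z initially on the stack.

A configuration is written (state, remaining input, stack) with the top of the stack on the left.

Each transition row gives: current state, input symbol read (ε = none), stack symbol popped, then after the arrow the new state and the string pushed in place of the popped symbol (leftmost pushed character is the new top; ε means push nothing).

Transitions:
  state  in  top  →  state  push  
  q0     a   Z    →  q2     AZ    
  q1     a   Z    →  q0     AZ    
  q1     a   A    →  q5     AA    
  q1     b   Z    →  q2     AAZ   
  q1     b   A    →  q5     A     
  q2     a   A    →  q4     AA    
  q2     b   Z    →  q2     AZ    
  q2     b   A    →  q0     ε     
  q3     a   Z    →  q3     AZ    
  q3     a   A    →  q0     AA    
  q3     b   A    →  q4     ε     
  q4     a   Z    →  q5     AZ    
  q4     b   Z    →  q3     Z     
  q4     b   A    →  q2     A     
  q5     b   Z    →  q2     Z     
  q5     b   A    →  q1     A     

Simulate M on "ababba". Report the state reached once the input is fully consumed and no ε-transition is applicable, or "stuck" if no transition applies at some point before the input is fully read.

stuck

(q0, ababba, Z)
  read a, top Z: go to q2, push AZ → (q2, babba, AZ)
  read b, top A: go to q0, push ε → (q0, abba, Z)
  read a, top Z: go to q2, push AZ → (q2, bba, AZ)
  read b, top A: go to q0, push ε → (q0, ba, Z)
No transition for (q0, b, top Z); M blocks with input ba remaining.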